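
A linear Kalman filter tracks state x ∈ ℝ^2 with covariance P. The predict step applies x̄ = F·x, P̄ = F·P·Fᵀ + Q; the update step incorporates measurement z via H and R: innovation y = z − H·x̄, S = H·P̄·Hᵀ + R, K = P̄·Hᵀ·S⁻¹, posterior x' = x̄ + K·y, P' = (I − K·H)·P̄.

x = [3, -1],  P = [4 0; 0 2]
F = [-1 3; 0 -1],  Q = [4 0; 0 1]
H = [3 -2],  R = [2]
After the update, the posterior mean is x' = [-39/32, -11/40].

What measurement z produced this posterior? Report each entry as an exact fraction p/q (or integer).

x̄ = F·x = [-6, 1]
P̄ = F·P·Fᵀ + Q = [26 -6; -6 3]
S = H·P̄·Hᵀ + R = [320]
K = P̄·Hᵀ·S⁻¹ = [9/32; -3/40]
x' − x̄ = [153/32, -51/40] = K·y
y = (KᵀK)⁻¹·Kᵀ·(x' − x̄) = [17]
z = y + H·x̄ = [17] + [-20] = [-3]

z = [-3]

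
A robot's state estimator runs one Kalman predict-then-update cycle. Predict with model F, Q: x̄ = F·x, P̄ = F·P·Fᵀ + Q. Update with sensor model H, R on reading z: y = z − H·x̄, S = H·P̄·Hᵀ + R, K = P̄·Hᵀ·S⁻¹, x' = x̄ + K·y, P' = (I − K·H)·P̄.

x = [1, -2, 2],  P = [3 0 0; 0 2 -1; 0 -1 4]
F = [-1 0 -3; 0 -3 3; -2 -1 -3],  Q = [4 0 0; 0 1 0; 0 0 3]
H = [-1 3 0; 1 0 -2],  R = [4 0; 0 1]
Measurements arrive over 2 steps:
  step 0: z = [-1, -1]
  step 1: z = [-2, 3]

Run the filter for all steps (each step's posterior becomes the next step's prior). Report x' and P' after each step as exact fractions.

step 0: x' = [18317/15142, 1941/15142, 16637/15142], P' = [224325/30284 68463/30284 115523/30284; 68463/30284 34109/30284 35313/30284; 115523/30284 35313/30284 66891/30284]
step 1: x' = [505133/174583963, -89723295/174583963, -255716850/174583963], P' = [1252167235/174583963 365664741/174583963 649509907/174583963; 365664741/174583963 179307703/174583963 189802161/174583963; 649509907/174583963 189802161/174583963 379673658/174583963]

step 0: x̄ = F·x = [-7, 12, -6]
step 0: P̄ = F·P·Fᵀ + Q = [43 -45 39; -45 73 -36; 39 -36 47]
step 0: y = z − H·x̄ = [-44, -6]
step 0: S = H·P̄·Hᵀ + R = [974 116; 116 76]
step 0: K = P̄·Hᵀ·S⁻¹ = [-2367/15142 -6721/30284; 4233/15142 -2163/30284; -599/7571 -18259/30284]
step 0: x' = x̄ + K·y = [18317/15142, 1941/15142, 16637/15142]
step 0: P' = (I − K·H)·P̄ = [224325/30284 68463/30284 115523/30284; 68463/30284 34109/30284 35313/30284; 115523/30284 35313/30284 66891/30284]
step 1: x̄ = F·x = [-34114/7571, 22044/7571, -44243/7571]
step 1: P̄ = F·P·Fᵀ + Q = [820309/15142 -212691/15142 1132389/15142; -212691/15142 151825/15142 -285087/15142; 1132389/15142 -285087/15142 1748143/15142]
step 1: y = z − H·x̄ = [-115388/7571, -31659/7571]
step 1: S = H·P̄·Hᵀ + R = [1761724/7571 1258459/7571; 1258459/7571 3298467/15142]
step 1: K = P̄·Hᵀ·S⁻¹ = [-38793253/174583963 -46852579/174583963; 43064592/174583963 -13939581/174583963; -20025856/174583963 -109837409/174583963]
step 1: x' = x̄ + K·y = [505133/174583963, -89723295/174583963, -255716850/174583963]
step 1: P' = (I − K·H)·P̄ = [1252167235/174583963 365664741/174583963 649509907/174583963; 365664741/174583963 179307703/174583963 189802161/174583963; 649509907/174583963 189802161/174583963 379673658/174583963]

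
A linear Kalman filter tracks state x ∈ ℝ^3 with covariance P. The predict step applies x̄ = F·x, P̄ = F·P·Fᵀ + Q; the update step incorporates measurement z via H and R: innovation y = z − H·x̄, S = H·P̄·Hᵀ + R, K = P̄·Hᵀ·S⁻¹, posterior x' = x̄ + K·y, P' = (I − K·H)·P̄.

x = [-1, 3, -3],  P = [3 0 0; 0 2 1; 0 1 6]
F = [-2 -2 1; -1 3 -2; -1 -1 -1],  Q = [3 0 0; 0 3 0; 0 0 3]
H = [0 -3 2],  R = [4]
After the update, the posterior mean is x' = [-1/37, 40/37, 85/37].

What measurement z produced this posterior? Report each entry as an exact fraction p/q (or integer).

z = [2]

x̄ = F·x = [-7, 16, 1]
P̄ = F·P·Fᵀ + Q = [25 -11 5; -11 36 8; 5 8 16]
S = H·P̄·Hᵀ + R = [296]
K = P̄·Hᵀ·S⁻¹ = [43/296; -23/74; 1/37]
x' − x̄ = [258/37, -552/37, 48/37] = K·y
y = (KᵀK)⁻¹·Kᵀ·(x' − x̄) = [48]
z = y + H·x̄ = [48] + [-46] = [2]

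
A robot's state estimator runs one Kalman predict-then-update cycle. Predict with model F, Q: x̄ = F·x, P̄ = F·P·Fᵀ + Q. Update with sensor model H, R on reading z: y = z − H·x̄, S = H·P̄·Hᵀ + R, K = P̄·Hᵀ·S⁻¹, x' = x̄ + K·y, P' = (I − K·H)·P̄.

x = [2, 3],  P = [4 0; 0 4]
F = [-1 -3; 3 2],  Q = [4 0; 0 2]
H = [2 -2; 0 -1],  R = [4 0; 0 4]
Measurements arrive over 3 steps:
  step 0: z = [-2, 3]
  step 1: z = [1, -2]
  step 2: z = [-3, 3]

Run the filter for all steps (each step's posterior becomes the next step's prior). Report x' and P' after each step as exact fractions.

step 0: x̄ = F·x = [-11, 12]
step 0: P̄ = F·P·Fᵀ + Q = [44 -36; -36 54]
step 0: y = z − H·x̄ = [44, 15]
step 0: S = H·P̄·Hᵀ + R = [684 180; 180 58]
step 0: K = P̄·Hᵀ·S⁻¹ = [350/909 -58/101; -10/101 -63/101]
step 0: x' = x̄ + K·y = [-2429/909, -173/101]
step 0: P' = (I − K·H)·P̄ = [2788/909 232/101; 232/101 252/101]
step 1: x̄ = F·x = [7100/909, -3467/303]
step 1: P̄ = F·P·Fᵀ + Q = [39364/909 -14980/303; -14980/303 6782/101]
step 1: y = z − H·x̄ = [-34093/909, -4073/303]
step 1: S = H·P̄·Hᵀ + R = [764764/909 70652/303; 70652/303 7186/101]
step 1: K = P̄·Hᵀ·S⁻¹ = [63222/207875 -188254/623625; -35326/207875 -241243/623625]
step 1: x' = x̄ + K·y = [287932/623625, 81994/623625]
step 1: P' = (I − K·H)·P̄ = [1132348/623625 753016/623625; 753016/623625 964972/623625]
step 2: x̄ = F·x = [-533914/623625, 1027784/623625]
step 2: P̄ = F·P·Fᵀ + Q = [16829692/623625 -17470052/623625; -17470052/623625 24334462/623625]
step 2: y = z − H·x̄ = [417507/207875, 2898659/623625]
step 2: S = H·P̄·Hᵀ + R = [102303844/207875 27869676/207875; 27869676/207875 26828962/623625]
step 2: K = P̄·Hᵀ·S⁻¹ = [2057494/6737245 -2024866/6737245; -41804514/249278065 -95822299/249278065]
step 2: x' = x̄ + K·y = [-11047426/6737245, -118521859/249278065]
step 2: P' = (I − K·H)·P̄ = [12214452/6737245 8099464/6737245; 8099464/6737245 383289196/249278065]

step 0: x' = [-2429/909, -173/101], P' = [2788/909 232/101; 232/101 252/101]
step 1: x' = [287932/623625, 81994/623625], P' = [1132348/623625 753016/623625; 753016/623625 964972/623625]
step 2: x' = [-11047426/6737245, -118521859/249278065], P' = [12214452/6737245 8099464/6737245; 8099464/6737245 383289196/249278065]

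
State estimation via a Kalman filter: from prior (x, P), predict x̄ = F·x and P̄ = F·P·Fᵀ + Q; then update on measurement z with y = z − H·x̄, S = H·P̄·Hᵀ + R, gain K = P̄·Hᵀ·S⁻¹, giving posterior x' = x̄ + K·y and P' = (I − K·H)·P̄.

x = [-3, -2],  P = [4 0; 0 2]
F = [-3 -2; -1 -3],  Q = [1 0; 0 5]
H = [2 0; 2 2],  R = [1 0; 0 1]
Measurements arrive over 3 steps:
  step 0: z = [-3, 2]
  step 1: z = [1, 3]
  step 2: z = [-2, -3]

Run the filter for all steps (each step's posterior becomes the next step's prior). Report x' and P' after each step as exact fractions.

step 0: x' = [-15149/10885, 25833/10885], P' = [2601/10885 -2532/10885; -2532/10885 5139/10885]
step 1: x' = [2334355/3642049, 2431604/3642049], P' = [773670/3642049 -738419/3642049; -738419/3642049 1586493/3642049]
step 2: x' = [-1378390621/1177419769, -439570653/1177419769], P' = [249087851/1177419769 -237280469/1177419769; -237280469/1177419769 510827494/1177419769]

step 0: x̄ = F·x = [13, 9]
step 0: P̄ = F·P·Fᵀ + Q = [45 24; 24 27]
step 0: y = z − H·x̄ = [-29, -42]
step 0: S = H·P̄·Hᵀ + R = [181 276; 276 481]
step 0: K = P̄·Hᵀ·S⁻¹ = [5202/10885 138/10885; -5064/10885 5214/10885]
step 0: x' = x̄ + K·y = [-15149/10885, 25833/10885]
step 0: P' = (I − K·H)·P̄ = [2601/10885 -2532/10885; -2532/10885 5139/10885]
step 1: x̄ = F·x = [-6219/10885, -12470/2177]
step 1: P̄ = F·P·Fᵀ + Q = [24466/10885 2157/2177; 2157/2177 17617/2177]
step 1: y = z − H·x̄ = [23323/10885, 169793/10885]
step 1: S = H·P̄·Hᵀ + R = [108749/10885 141004/10885; 141004/10885 547369/10885]
step 1: K = P̄·Hᵀ·S⁻¹ = [1547340/3642049 70502/3642049; -1476838/3642049 1696148/3642049]
step 1: x' = x̄ + K·y = [2334355/3642049, 2431604/3642049]
step 1: P' = (I − K·H)·P̄ = [773670/3642049 -738419/3642049; -738419/3642049 1586493/3642049]
step 2: x̄ = F·x = [-11866273/3642049, -9629167/3642049]
step 2: P̄ = F·P·Fᵀ + Q = [8090023/3642049 3717359/3642049; 3717359/3642049 28831838/3642049]
step 2: y = z − H·x̄ = [16448448/3642049, 32064733/3642049]
step 2: S = H·P̄·Hᵀ + R = [36002141/3642049 47229528/3642049; 47229528/3642049 181068365/3642049]
step 2: K = P̄·Hᵀ·S⁻¹ = [498175702/1177419769 23614764/1177419769; -474560938/1177419769 547094050/1177419769]
step 2: x' = x̄ + K·y = [-1378390621/1177419769, -439570653/1177419769]
step 2: P' = (I − K·H)·P̄ = [249087851/1177419769 -237280469/1177419769; -237280469/1177419769 510827494/1177419769]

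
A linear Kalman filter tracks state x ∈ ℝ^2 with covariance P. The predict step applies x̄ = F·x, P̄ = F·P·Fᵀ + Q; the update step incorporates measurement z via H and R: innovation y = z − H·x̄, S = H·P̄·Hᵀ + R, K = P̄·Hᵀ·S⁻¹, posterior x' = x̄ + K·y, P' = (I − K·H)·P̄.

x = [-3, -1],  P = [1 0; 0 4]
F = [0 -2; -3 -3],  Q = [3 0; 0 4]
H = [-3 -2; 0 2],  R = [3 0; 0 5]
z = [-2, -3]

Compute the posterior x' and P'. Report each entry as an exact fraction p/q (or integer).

x' = [5234/8329, -2186/8329]
P' = [11645/16658 -5145/8329; -5145/8329 8355/8329]

x̄ = F·x = [2, 12]
P̄ = F·P·Fᵀ + Q = [19 24; 24 49]
y = z − H·x̄ = [28, -27]
S = H·P̄·Hᵀ + R = [658 -340; -340 201]
K = P̄·Hᵀ·S⁻¹ = [-4785/16658 -2058/8329; -425/8329 3342/8329]
x' = x̄ + K·y = [5234/8329, -2186/8329]
P' = (I − K·H)·P̄ = [11645/16658 -5145/8329; -5145/8329 8355/8329]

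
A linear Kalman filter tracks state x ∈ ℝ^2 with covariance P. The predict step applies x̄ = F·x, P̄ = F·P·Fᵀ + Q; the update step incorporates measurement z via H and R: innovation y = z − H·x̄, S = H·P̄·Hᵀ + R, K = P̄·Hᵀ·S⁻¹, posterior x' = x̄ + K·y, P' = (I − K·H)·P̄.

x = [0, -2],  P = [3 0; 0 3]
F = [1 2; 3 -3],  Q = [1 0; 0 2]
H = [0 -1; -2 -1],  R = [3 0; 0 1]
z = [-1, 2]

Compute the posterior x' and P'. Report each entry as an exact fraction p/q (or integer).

x' = [-6089/3571, 4846/3571]
P' = [3308/3571 -4917/3571; -4917/3571 9948/3571]

x̄ = F·x = [-4, 6]
P̄ = F·P·Fᵀ + Q = [16 -9; -9 56]
y = z − H·x̄ = [5, 0]
S = H·P̄·Hᵀ + R = [59 38; 38 85]
K = P̄·Hᵀ·S⁻¹ = [1639/3571 -1699/3571; -3316/3571 -114/3571]
x' = x̄ + K·y = [-6089/3571, 4846/3571]
P' = (I − K·H)·P̄ = [3308/3571 -4917/3571; -4917/3571 9948/3571]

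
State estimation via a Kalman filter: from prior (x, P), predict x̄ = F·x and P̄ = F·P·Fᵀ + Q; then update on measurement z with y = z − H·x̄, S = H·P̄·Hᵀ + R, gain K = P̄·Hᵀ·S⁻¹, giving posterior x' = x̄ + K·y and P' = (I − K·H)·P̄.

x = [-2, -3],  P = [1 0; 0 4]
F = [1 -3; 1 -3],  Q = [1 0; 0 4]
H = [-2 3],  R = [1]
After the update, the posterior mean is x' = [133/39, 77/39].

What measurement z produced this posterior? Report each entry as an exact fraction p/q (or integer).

z = [-1]

x̄ = F·x = [7, 7]
P̄ = F·P·Fᵀ + Q = [38 37; 37 41]
S = H·P̄·Hᵀ + R = [78]
K = P̄·Hᵀ·S⁻¹ = [35/78; 49/78]
x' − x̄ = [-140/39, -196/39] = K·y
y = (KᵀK)⁻¹·Kᵀ·(x' − x̄) = [-8]
z = y + H·x̄ = [-8] + [7] = [-1]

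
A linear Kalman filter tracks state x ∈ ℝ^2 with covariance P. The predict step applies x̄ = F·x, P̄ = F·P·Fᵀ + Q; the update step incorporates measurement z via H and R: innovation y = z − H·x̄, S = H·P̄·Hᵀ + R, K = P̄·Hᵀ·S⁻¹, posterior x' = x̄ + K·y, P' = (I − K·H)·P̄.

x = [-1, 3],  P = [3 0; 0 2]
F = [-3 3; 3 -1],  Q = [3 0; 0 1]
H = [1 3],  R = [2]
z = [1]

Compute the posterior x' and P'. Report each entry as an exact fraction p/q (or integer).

x' = [1107/122, -333/122]
P' = [3255/122 -1119/122; -1119/122 411/122]

x̄ = F·x = [12, -6]
P̄ = F·P·Fᵀ + Q = [48 -33; -33 30]
y = z − H·x̄ = [7]
S = H·P̄·Hᵀ + R = [122]
K = P̄·Hᵀ·S⁻¹ = [-51/122; 57/122]
x' = x̄ + K·y = [1107/122, -333/122]
P' = (I − K·H)·P̄ = [3255/122 -1119/122; -1119/122 411/122]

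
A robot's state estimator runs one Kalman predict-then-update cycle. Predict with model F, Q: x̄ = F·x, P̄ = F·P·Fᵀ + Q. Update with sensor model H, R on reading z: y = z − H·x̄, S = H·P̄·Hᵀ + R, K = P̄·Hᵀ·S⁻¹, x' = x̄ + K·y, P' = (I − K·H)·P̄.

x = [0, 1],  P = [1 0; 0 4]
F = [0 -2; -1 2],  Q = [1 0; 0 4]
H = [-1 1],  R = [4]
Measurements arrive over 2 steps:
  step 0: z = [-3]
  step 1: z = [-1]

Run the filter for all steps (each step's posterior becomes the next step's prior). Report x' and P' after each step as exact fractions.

step 0: x̄ = F·x = [-2, 2]
step 0: P̄ = F·P·Fᵀ + Q = [17 -16; -16 21]
step 0: y = z − H·x̄ = [-7]
step 0: S = H·P̄·Hᵀ + R = [74]
step 0: K = P̄·Hᵀ·S⁻¹ = [-33/74; 1/2]
step 0: x' = x̄ + K·y = [83/74, -3/2]
step 0: P' = (I − K·H)·P̄ = [169/74 1/2; 1/2 5/2]
step 1: x̄ = F·x = [3, -305/74]
step 1: P̄ = F·P·Fᵀ + Q = [11 -9; -9 1057/74]
step 1: y = z − H·x̄ = [453/74]
step 1: S = H·P̄·Hᵀ + R = [3499/74]
step 1: K = P̄·Hᵀ·S⁻¹ = [-1480/3499; 1723/3499]
step 1: x' = x̄ + K·y = [1437/3499, -3874/3499]
step 1: P' = (I − K·H)·P̄ = [8889/3499 2969/3499; 2969/3499 9861/3499]

step 0: x' = [83/74, -3/2], P' = [169/74 1/2; 1/2 5/2]
step 1: x' = [1437/3499, -3874/3499], P' = [8889/3499 2969/3499; 2969/3499 9861/3499]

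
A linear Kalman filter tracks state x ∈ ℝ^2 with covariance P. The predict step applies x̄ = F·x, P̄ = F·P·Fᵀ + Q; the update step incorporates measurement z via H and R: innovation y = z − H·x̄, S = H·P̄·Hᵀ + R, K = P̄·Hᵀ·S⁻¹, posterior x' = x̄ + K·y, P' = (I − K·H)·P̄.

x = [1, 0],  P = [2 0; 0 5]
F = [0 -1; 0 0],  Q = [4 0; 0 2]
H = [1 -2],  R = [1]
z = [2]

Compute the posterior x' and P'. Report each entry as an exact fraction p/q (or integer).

x̄ = F·x = [0, 0]
P̄ = F·P·Fᵀ + Q = [9 0; 0 2]
y = z − H·x̄ = [2]
S = H·P̄·Hᵀ + R = [18]
K = P̄·Hᵀ·S⁻¹ = [1/2; -2/9]
x' = x̄ + K·y = [1, -4/9]
P' = (I − K·H)·P̄ = [9/2 2; 2 10/9]

x' = [1, -4/9]
P' = [9/2 2; 2 10/9]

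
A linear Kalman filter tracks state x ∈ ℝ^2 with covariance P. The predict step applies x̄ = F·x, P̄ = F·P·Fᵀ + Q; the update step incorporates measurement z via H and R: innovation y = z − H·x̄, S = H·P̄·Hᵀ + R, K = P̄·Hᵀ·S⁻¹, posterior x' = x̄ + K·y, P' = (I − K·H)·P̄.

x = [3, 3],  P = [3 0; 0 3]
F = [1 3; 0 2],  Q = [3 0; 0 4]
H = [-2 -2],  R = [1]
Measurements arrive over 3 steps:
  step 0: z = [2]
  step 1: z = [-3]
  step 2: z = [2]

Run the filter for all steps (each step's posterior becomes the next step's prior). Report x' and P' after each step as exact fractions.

step 0: x̄ = F·x = [12, 6]
step 0: P̄ = F·P·Fᵀ + Q = [33 18; 18 16]
step 0: y = z − H·x̄ = [38]
step 0: S = H·P̄·Hᵀ + R = [341]
step 0: K = P̄·Hᵀ·S⁻¹ = [-102/341; -68/341]
step 0: x' = x̄ + K·y = [216/341, -538/341]
step 0: P' = (I − K·H)·P̄ = [849/341 -798/341; -798/341 832/341]
step 1: x̄ = F·x = [-1398/341, -1076/341]
step 1: P̄ = F·P·Fᵀ + Q = [4572/341 3396/341; 3396/341 4692/341]
step 1: y = z − H·x̄ = [-5971/341]
step 1: S = H·P̄·Hᵀ + R = [64565/341]
step 1: K = P̄·Hᵀ·S⁻¹ = [-15936/64565; -16176/64565]
step 1: x' = x̄ + K·y = [14346/64565, 79516/64565]
step 1: P' = (I − K·H)·P̄ = [120924/64565 -112956/64565; -112956/64565 121044/64565]
step 2: x̄ = F·x = [252894/64565, 159032/64565]
step 2: P̄ = F·P·Fᵀ + Q = [726279/64565 500352/64565; 500352/64565 742436/64565]
step 2: y = z − H·x̄ = [952982/64565]
step 2: S = H·P̄·Hᵀ + R = [9942241/64565]
step 2: K = P̄·Hᵀ·S⁻¹ = [-2453262/9942241; -2485576/9942241]
step 2: x' = x̄ + K·y = [2732418/9942241, -12198168/9942241]
step 2: P' = (I − K·H)·P̄ = [18622263/9942241 -17395632/9942241; -17395632/9942241 18638420/9942241]

step 0: x' = [216/341, -538/341], P' = [849/341 -798/341; -798/341 832/341]
step 1: x' = [14346/64565, 79516/64565], P' = [120924/64565 -112956/64565; -112956/64565 121044/64565]
step 2: x' = [2732418/9942241, -12198168/9942241], P' = [18622263/9942241 -17395632/9942241; -17395632/9942241 18638420/9942241]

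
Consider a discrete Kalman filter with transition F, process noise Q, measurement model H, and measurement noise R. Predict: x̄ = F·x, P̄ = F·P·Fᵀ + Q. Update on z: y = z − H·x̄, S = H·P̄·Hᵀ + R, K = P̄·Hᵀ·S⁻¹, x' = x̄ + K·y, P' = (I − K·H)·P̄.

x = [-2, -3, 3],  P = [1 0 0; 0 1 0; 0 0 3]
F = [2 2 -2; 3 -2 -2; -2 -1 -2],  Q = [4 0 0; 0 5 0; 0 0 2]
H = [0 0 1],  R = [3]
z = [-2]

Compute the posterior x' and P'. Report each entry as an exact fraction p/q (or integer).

x̄ = F·x = [-16, -6, 1]
P̄ = F·P·Fᵀ + Q = [24 14 6; 14 30 8; 6 8 19]
y = z − H·x̄ = [-3]
S = H·P̄·Hᵀ + R = [22]
K = P̄·Hᵀ·S⁻¹ = [3/11; 4/11; 19/22]
x' = x̄ + K·y = [-185/11, -78/11, -35/22]
P' = (I − K·H)·P̄ = [246/11 130/11 9/11; 130/11 298/11 12/11; 9/11 12/11 57/22]

x' = [-185/11, -78/11, -35/22]
P' = [246/11 130/11 9/11; 130/11 298/11 12/11; 9/11 12/11 57/22]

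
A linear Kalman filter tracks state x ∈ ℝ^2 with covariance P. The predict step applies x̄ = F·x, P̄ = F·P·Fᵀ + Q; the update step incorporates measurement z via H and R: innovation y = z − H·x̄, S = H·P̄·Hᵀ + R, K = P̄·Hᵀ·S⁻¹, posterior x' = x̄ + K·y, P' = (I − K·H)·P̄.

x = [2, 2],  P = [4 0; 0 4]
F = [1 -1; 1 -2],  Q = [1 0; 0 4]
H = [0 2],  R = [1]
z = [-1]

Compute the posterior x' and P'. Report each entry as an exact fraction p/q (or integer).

x̄ = F·x = [0, -2]
P̄ = F·P·Fᵀ + Q = [9 12; 12 24]
y = z − H·x̄ = [3]
S = H·P̄·Hᵀ + R = [97]
K = P̄·Hᵀ·S⁻¹ = [24/97; 48/97]
x' = x̄ + K·y = [72/97, -50/97]
P' = (I − K·H)·P̄ = [297/97 12/97; 12/97 24/97]

x' = [72/97, -50/97]
P' = [297/97 12/97; 12/97 24/97]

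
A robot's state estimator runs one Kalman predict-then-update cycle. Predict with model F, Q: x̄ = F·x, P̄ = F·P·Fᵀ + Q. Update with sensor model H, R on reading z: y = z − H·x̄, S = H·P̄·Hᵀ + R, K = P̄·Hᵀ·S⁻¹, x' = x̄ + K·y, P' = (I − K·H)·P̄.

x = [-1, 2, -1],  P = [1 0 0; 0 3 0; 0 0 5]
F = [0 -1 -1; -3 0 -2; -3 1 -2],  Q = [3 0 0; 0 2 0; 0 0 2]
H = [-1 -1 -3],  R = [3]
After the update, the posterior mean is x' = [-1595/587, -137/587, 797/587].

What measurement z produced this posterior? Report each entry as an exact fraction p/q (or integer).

x̄ = F·x = [-1, 5, 7]
P̄ = F·P·Fᵀ + Q = [11 10 7; 10 31 29; 7 29 34]
S = H·P̄·Hᵀ + R = [587]
K = P̄·Hᵀ·S⁻¹ = [-42/587; -128/587; -138/587]
x' − x̄ = [-1008/587, -3072/587, -3312/587] = K·y
y = (KᵀK)⁻¹·Kᵀ·(x' − x̄) = [24]
z = y + H·x̄ = [24] + [-25] = [-1]

z = [-1]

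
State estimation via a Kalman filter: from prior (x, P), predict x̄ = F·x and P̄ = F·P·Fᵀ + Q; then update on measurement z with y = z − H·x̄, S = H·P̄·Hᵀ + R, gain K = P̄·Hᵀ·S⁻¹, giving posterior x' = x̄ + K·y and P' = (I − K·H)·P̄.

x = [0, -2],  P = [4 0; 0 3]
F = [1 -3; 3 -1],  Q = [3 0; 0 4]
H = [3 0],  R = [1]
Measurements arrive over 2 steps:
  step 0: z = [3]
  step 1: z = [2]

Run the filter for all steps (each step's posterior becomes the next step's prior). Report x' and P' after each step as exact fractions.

step 0: x' = [312/307, -331/307], P' = [34/307 21/307; 21/307 9232/307]
step 1: x' = [504807/755560, 557077/188890], P' = [83917/755560 6897/188890; 6897/188890 484234/94445]

step 0: x̄ = F·x = [6, 2]
step 0: P̄ = F·P·Fᵀ + Q = [34 21; 21 43]
step 0: y = z − H·x̄ = [-15]
step 0: S = H·P̄·Hᵀ + R = [307]
step 0: K = P̄·Hᵀ·S⁻¹ = [102/307; 63/307]
step 0: x' = x̄ + K·y = [312/307, -331/307]
step 0: P' = (I − K·H)·P̄ = [34/307 21/307; 21/307 9232/307]
step 1: x̄ = F·x = [1305/307, 1267/307]
step 1: P̄ = F·P·Fᵀ + Q = [83917/307 27588/307; 27588/307 10640/307]
step 1: y = z − H·x̄ = [-3301/307]
step 1: S = H·P̄·Hᵀ + R = [755560/307]
step 1: K = P̄·Hᵀ·S⁻¹ = [251751/755560; 20691/188890]
step 1: x' = x̄ + K·y = [504807/755560, 557077/188890]
step 1: P' = (I − K·H)·P̄ = [83917/755560 6897/188890; 6897/188890 484234/94445]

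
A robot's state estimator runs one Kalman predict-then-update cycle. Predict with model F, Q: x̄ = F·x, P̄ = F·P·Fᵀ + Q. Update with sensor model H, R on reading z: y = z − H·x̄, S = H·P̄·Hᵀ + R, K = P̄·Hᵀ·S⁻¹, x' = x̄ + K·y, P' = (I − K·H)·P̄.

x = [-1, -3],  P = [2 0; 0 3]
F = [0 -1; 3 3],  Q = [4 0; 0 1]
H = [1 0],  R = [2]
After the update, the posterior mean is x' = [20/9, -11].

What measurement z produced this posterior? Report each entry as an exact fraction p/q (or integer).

x̄ = F·x = [3, -12]
P̄ = F·P·Fᵀ + Q = [7 -9; -9 46]
S = H·P̄·Hᵀ + R = [9]
K = P̄·Hᵀ·S⁻¹ = [7/9; -1]
x' − x̄ = [-7/9, 1] = K·y
y = (KᵀK)⁻¹·Kᵀ·(x' − x̄) = [-1]
z = y + H·x̄ = [-1] + [3] = [2]

z = [2]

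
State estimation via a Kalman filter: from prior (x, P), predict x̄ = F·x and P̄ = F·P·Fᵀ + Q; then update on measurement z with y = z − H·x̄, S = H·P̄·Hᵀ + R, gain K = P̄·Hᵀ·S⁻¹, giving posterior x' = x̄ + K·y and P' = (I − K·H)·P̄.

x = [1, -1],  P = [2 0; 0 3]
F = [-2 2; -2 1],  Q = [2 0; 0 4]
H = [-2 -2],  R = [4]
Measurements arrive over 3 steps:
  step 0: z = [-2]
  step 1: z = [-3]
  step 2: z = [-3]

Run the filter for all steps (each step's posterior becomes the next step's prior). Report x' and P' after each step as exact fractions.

step 0: x̄ = F·x = [-4, -3]
step 0: P̄ = F·P·Fᵀ + Q = [22 14; 14 15]
step 0: y = z − H·x̄ = [-16]
step 0: S = H·P̄·Hᵀ + R = [264]
step 0: K = P̄·Hᵀ·S⁻¹ = [-3/11; -29/132]
step 0: x' = x̄ + K·y = [4/11, 17/33]
step 0: P' = (I − K·H)·P̄ = [26/11 -20/11; -20/11 149/66]
step 1: x̄ = F·x = [10/33, -7/33]
step 1: P̄ = F·P·Fᵀ + Q = [1156/33 821/33; 821/33 1517/66]
step 1: y = z − H·x̄ = [-31/11]
step 1: S = H·P̄·Hᵀ + R = [4786/11]
step 1: K = P̄·Hᵀ·S⁻¹ = [-659/2393; -1053/4786]
step 1: x' = x̄ + K·y = [7747/7179, 5857/14358]
step 1: P' = (I − K·H)·P̄ = [14602/7179 -10648/7179; -10648/7179 13807/7179]
step 2: x̄ = F·x = [-9637/7179, -8377/4786]
step 2: P̄ = F·P·Fᵀ + Q = [213178/7179 49970/2393; 49970/2393 47841/2393]
step 2: y = z − H·x̄ = [-65942/7179]
step 2: S = H·P̄·Hᵀ + R = [2654800/7179]
step 2: K = P̄·Hᵀ·S⁻¹ = [-45386/165925; -293433/1327400]
step 2: x' = x̄ + K·y = [194153/165925, 185967/663700]
step 2: P' = (I − K·H)·P̄ = [336166/165925 -245394/165925; -245394/165925 1275009/663700]

step 0: x' = [4/11, 17/33], P' = [26/11 -20/11; -20/11 149/66]
step 1: x' = [7747/7179, 5857/14358], P' = [14602/7179 -10648/7179; -10648/7179 13807/7179]
step 2: x' = [194153/165925, 185967/663700], P' = [336166/165925 -245394/165925; -245394/165925 1275009/663700]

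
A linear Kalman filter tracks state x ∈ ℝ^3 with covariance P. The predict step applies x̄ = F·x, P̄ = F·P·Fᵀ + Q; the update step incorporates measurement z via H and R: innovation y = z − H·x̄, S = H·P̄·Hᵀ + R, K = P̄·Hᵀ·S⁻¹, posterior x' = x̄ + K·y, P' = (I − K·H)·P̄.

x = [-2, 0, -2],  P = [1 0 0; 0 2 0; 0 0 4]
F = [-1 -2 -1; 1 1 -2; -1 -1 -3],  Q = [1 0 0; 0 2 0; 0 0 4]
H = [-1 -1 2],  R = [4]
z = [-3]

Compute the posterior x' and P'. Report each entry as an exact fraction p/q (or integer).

x̄ = F·x = [4, 2, 8]
P̄ = F·P·Fᵀ + Q = [14 3 17; 3 21 21; 17 21 43]
y = z − H·x̄ = [-13]
S = H·P̄·Hᵀ + R = [65]
K = P̄·Hᵀ·S⁻¹ = [17/65; 18/65; 48/65]
x' = x̄ + K·y = [3/5, -8/5, -8/5]
P' = (I − K·H)·P̄ = [621/65 -111/65 289/65; -111/65 1041/65 501/65; 289/65 501/65 491/65]

x' = [3/5, -8/5, -8/5]
P' = [621/65 -111/65 289/65; -111/65 1041/65 501/65; 289/65 501/65 491/65]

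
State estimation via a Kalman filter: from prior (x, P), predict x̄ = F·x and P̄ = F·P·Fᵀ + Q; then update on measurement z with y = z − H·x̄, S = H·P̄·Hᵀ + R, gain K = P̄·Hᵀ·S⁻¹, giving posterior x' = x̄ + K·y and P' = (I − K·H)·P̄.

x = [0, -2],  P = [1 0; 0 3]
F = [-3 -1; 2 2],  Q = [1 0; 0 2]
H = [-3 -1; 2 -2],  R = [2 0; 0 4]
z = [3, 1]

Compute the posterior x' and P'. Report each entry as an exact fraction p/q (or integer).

x̄ = F·x = [2, -4]
P̄ = F·P·Fᵀ + Q = [13 -12; -12 18]
y = z − H·x̄ = [5, -11]
S = H·P̄·Hᵀ + R = [65 -90; -90 224]
K = P̄·Hᵀ·S⁻¹ = [-387/1615 41/323; -18/85 -6/17]
x' = x̄ + K·y = [-192/323, -20/17]
P' = (I − K·H)·P̄ = [296/1615 -6/85; -6/85 54/85]

x' = [-192/323, -20/17]
P' = [296/1615 -6/85; -6/85 54/85]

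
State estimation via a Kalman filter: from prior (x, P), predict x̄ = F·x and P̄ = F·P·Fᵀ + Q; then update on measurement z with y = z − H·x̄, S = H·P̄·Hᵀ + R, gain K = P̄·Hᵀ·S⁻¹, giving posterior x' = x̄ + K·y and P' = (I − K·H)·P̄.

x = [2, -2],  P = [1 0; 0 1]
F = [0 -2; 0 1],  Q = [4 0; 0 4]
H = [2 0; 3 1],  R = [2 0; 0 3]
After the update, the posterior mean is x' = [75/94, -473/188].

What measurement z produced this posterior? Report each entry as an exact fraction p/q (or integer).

x̄ = F·x = [4, -2]
P̄ = F·P·Fᵀ + Q = [8 -2; -2 5]
S = H·P̄·Hᵀ + R = [34 44; 44 68]
K = P̄·Hᵀ·S⁻¹ = [15/47 11/94; -57/94 71/188]
x' − x̄ = [-301/94, -97/188] = K·y
y = (KᵀK)⁻¹·Kᵀ·(x' − x̄) = [-6, -11]
z = y + H·x̄ = [-6, -11] + [8, 10] = [2, -1]

z = [2, -1]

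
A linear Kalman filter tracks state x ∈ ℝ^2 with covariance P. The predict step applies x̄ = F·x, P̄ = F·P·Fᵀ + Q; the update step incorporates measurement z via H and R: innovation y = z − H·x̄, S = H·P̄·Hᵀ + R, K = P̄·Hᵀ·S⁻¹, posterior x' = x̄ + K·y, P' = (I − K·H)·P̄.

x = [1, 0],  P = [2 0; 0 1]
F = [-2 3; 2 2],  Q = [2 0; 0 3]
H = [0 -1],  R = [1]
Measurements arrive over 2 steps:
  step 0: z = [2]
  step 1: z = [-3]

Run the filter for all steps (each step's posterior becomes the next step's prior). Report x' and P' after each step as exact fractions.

step 0: x̄ = F·x = [-2, 2]
step 0: P̄ = F·P·Fᵀ + Q = [19 -2; -2 15]
step 0: y = z − H·x̄ = [4]
step 0: S = H·P̄·Hᵀ + R = [16]
step 0: K = P̄·Hᵀ·S⁻¹ = [1/8; -15/16]
step 0: x' = x̄ + K·y = [-3/2, -7/4]
step 0: P' = (I − K·H)·P̄ = [75/4 -1/8; -1/8 15/16]
step 1: x̄ = F·x = [-9/4, -13/2]
step 1: P̄ = F·P·Fᵀ + Q = [1391/16 -557/8; -557/8 323/4]
step 1: y = z − H·x̄ = [-19/2]
step 1: S = H·P̄·Hᵀ + R = [327/4]
step 1: K = P̄·Hᵀ·S⁻¹ = [557/654; -323/327]
step 1: x' = x̄ + K·y = [-6763/654, 943/327]
step 1: P' = (I − K·H)·P̄ = [9038/327 -557/654; -557/654 323/327]

step 0: x' = [-3/2, -7/4], P' = [75/4 -1/8; -1/8 15/16]
step 1: x' = [-6763/654, 943/327], P' = [9038/327 -557/654; -557/654 323/327]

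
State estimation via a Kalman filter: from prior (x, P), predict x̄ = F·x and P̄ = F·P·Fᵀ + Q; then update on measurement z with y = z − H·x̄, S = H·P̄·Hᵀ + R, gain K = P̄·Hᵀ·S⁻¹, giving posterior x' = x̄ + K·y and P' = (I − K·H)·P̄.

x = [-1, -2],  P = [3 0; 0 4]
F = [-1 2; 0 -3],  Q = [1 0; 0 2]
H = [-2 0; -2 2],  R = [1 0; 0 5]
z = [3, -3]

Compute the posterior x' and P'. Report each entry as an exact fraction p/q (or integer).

x̄ = F·x = [-3, 6]
P̄ = F·P·Fᵀ + Q = [20 -24; -24 38]
y = z − H·x̄ = [-3, -21]
S = H·P̄·Hᵀ + R = [81 176; 176 429]
K = P̄·Hᵀ·S⁻¹ = [-152/343 -8/343; -16/49 228/539]
x' = x̄ + K·y = [-405/343, -1026/539]
P' = (I − K·H)·P̄ = [76/343 8/49; 8/49 94/77]

x' = [-405/343, -1026/539]
P' = [76/343 8/49; 8/49 94/77]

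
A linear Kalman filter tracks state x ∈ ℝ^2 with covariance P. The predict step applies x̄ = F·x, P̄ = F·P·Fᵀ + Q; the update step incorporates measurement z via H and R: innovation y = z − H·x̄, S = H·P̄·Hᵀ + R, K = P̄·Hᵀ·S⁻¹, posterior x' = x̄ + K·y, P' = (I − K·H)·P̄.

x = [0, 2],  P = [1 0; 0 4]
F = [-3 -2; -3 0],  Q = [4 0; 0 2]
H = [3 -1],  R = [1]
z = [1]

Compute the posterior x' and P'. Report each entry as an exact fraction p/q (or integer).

x' = [46/73, 208/219]
P' = [89/73 241/73; 241/73 2153/219]

x̄ = F·x = [-4, 0]
P̄ = F·P·Fᵀ + Q = [29 9; 9 11]
y = z − H·x̄ = [13]
S = H·P̄·Hᵀ + R = [219]
K = P̄·Hᵀ·S⁻¹ = [26/73; 16/219]
x' = x̄ + K·y = [46/73, 208/219]
P' = (I − K·H)·P̄ = [89/73 241/73; 241/73 2153/219]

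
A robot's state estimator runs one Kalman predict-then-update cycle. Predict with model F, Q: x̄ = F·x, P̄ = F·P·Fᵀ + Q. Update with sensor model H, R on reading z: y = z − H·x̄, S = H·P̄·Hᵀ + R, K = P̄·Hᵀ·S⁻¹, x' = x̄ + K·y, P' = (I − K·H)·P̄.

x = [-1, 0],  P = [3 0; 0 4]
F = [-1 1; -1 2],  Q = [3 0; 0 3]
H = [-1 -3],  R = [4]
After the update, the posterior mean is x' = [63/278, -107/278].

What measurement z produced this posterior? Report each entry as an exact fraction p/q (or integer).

x̄ = F·x = [1, 1]
P̄ = F·P·Fᵀ + Q = [10 11; 11 22]
S = H·P̄·Hᵀ + R = [278]
K = P̄·Hᵀ·S⁻¹ = [-43/278; -77/278]
x' − x̄ = [-215/278, -385/278] = K·y
y = (KᵀK)⁻¹·Kᵀ·(x' − x̄) = [5]
z = y + H·x̄ = [5] + [-4] = [1]

z = [1]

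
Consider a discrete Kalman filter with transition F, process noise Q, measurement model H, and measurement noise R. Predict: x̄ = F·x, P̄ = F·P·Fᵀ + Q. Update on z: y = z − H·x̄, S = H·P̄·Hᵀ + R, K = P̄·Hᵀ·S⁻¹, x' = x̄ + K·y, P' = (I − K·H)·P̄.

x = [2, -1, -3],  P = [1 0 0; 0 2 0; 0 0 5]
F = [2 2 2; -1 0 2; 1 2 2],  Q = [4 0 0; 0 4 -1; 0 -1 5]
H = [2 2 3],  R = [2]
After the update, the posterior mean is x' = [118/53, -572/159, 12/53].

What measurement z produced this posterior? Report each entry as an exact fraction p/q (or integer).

z = [-2]

x̄ = F·x = [-4, -8, -6]
P̄ = F·P·Fᵀ + Q = [36 18 30; 18 25 18; 30 18 34]
S = H·P̄·Hᵀ + R = [1272]
K = P̄·Hᵀ·S⁻¹ = [33/212; 35/318; 33/212]
x' − x̄ = [330/53, 700/159, 330/53] = K·y
y = (KᵀK)⁻¹·Kᵀ·(x' − x̄) = [40]
z = y + H·x̄ = [40] + [-42] = [-2]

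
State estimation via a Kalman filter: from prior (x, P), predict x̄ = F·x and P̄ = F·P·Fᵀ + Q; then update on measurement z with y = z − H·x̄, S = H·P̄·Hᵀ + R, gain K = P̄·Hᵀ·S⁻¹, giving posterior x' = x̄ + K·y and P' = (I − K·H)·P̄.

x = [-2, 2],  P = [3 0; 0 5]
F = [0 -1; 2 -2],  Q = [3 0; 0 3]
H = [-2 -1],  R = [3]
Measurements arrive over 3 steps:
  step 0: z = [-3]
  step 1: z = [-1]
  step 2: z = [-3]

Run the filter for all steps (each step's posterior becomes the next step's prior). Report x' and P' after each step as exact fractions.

step 0: x̄ = F·x = [-2, -8]
step 0: P̄ = F·P·Fᵀ + Q = [8 10; 10 35]
step 0: y = z − H·x̄ = [-15]
step 0: S = H·P̄·Hᵀ + R = [110]
step 0: K = P̄·Hᵀ·S⁻¹ = [-13/55; -1/2]
step 0: x' = x̄ + K·y = [17/11, -1/2]
step 0: P' = (I − K·H)·P̄ = [102/55 -3; -3 15/2]
step 1: x̄ = F·x = [1/2, 45/11]
step 1: P̄ = F·P·Fᵀ + Q = [21/2 21; 21 3543/55]
step 1: y = z − H·x̄ = [45/11]
step 1: S = H·P̄·Hᵀ + R = [10638/55]
step 1: K = P̄·Hᵀ·S⁻¹ = [-385/1773; -1951/3546]
step 1: x' = x̄ + K·y = [-153/394, 725/394]
step 1: P' = (I − K·H)·P̄ = [1631/1182 -1246/591; -1246/591 6935/1182]
step 2: x̄ = F·x = [-725/394, -878/197]
step 2: P̄ = F·P·Fᵀ + Q = [10481/1182 9427/591; 9427/591 28873/591]
step 2: y = z − H·x̄ = [-2194/197]
step 2: S = H·P̄·Hᵀ + R = [29772/197]
step 2: K = P̄·Hᵀ·S⁻¹ = [-553/2481; -5303/9924]
step 2: x' = x̄ + K·y = [3187/4962, 7415/4962]
step 2: P' = (I − K·H)·P̄ = [6743/4962 -5084/2481; -5084/2481 56581/9924]

step 0: x' = [17/11, -1/2], P' = [102/55 -3; -3 15/2]
step 1: x' = [-153/394, 725/394], P' = [1631/1182 -1246/591; -1246/591 6935/1182]
step 2: x' = [3187/4962, 7415/4962], P' = [6743/4962 -5084/2481; -5084/2481 56581/9924]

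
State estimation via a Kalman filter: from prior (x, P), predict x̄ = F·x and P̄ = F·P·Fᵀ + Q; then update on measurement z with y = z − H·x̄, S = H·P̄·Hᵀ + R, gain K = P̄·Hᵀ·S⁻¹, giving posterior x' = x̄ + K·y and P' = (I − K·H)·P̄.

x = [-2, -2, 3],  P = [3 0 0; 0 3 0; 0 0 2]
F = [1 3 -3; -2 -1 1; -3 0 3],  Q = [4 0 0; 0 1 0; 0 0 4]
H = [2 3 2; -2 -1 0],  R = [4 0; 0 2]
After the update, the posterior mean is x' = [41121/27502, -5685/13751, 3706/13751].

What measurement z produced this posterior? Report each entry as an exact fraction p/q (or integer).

z = [2, -3]

x̄ = F·x = [-17, 9, 15]
P̄ = F·P·Fᵀ + Q = [52 -21 -27; -21 18 24; -27 24 49]
S = H·P̄·Hᵀ + R = [390 -34; -34 144]
K = P̄·Hᵀ·S⁻¹ = [-2347/27502 -8203/13751; 2364/13751 2850/13751; 4431/13751 3911/13751]
x' − x̄ = [508655/27502, -129444/13751, -202559/13751] = K·y
y = (KᵀK)⁻¹·Kᵀ·(x' − x̄) = [-21, -28]
z = y + H·x̄ = [-21, -28] + [23, 25] = [2, -3]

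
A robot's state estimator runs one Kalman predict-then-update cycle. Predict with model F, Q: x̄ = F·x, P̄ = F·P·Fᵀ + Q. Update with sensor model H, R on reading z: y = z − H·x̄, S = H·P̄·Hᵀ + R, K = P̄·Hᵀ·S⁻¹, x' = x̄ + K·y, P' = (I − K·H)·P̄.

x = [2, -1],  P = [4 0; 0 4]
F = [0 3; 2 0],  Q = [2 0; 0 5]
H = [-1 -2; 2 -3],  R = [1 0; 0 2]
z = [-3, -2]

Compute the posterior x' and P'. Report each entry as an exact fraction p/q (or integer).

x' = [27233/39689, 45860/39689]
P' = [13642/39689 1596/39689; 1596/39689 4830/39689]

x̄ = F·x = [-3, 4]
P̄ = F·P·Fᵀ + Q = [38 0; 0 21]
y = z − H·x̄ = [2, 16]
S = H·P̄·Hᵀ + R = [123 50; 50 343]
K = P̄·Hᵀ·S⁻¹ = [-16834/39689 11248/39689; -11256/39689 -5649/39689]
x' = x̄ + K·y = [27233/39689, 45860/39689]
P' = (I − K·H)·P̄ = [13642/39689 1596/39689; 1596/39689 4830/39689]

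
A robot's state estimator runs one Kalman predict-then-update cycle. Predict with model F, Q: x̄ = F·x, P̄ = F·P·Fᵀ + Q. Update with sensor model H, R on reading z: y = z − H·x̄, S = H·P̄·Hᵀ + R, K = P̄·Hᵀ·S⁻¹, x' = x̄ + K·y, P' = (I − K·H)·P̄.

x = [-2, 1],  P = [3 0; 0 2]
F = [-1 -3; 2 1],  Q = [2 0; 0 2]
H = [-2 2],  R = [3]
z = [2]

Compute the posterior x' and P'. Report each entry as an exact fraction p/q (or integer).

x' = [-45/17, -143/85]
P' = [193/51 172/51; 172/51 944/255]

x̄ = F·x = [-1, -3]
P̄ = F·P·Fᵀ + Q = [23 -12; -12 16]
y = z − H·x̄ = [6]
S = H·P̄·Hᵀ + R = [255]
K = P̄·Hᵀ·S⁻¹ = [-14/51; 56/255]
x' = x̄ + K·y = [-45/17, -143/85]
P' = (I − K·H)·P̄ = [193/51 172/51; 172/51 944/255]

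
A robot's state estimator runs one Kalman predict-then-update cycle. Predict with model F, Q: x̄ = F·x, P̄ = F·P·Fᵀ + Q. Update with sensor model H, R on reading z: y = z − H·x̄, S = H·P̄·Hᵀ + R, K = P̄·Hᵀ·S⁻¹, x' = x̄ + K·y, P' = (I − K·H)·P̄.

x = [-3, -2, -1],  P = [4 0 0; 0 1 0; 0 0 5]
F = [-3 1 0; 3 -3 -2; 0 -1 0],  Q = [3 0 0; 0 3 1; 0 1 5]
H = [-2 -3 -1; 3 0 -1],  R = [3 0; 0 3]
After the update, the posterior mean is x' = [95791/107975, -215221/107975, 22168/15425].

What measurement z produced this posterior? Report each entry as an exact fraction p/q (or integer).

z = [3, 1]

x̄ = F·x = [7, -1, 2]
P̄ = F·P·Fᵀ + Q = [40 -39 -1; -39 68 4; -1 4 6]
S = H·P̄·Hᵀ + R = [333 130; 130 375]
K = P̄·Hᵀ·S⁻¹ = [-296/21595 35353/107975; -6604/21595 -23393/107975; -138/3085 -131/15425]
x' − x̄ = [-660034/107975, -107246/107975, -8682/15425] = K·y
y = (KᵀK)⁻¹·Kᵀ·(x' − x̄) = [16, -18]
z = y + H·x̄ = [16, -18] + [-13, 19] = [3, 1]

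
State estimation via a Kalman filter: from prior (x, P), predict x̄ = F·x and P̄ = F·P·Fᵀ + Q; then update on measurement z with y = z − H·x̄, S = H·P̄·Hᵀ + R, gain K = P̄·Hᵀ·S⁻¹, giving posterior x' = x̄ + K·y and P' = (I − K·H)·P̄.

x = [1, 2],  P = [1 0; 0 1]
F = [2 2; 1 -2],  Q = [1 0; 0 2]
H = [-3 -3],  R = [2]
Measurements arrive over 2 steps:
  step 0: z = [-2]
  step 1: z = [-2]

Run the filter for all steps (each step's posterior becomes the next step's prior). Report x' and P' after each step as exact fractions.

step 0: x̄ = F·x = [6, -3]
step 0: P̄ = F·P·Fᵀ + Q = [9 -2; -2 7]
step 0: y = z − H·x̄ = [7]
step 0: S = H·P̄·Hᵀ + R = [110]
step 0: K = P̄·Hᵀ·S⁻¹ = [-21/110; -3/22]
step 0: x' = x̄ + K·y = [513/110, -87/22]
step 0: P' = (I − K·H)·P̄ = [549/110 -107/22; -107/22 109/22]
step 1: x̄ = F·x = [78/55, 1383/110]
step 1: P̄ = F·P·Fᵀ + Q = [103/55 -6/55; -6/55 5089/110]
step 1: y = z − H·x̄ = [4397/110]
step 1: S = H·P̄·Hᵀ + R = [47659/110]
step 1: K = P̄·Hᵀ·S⁻¹ = [-582/47659; -15231/47659]
step 1: x' = x̄ + K·y = [44325/47659, -9621/47659]
step 1: P' = (I − K·H)·P̄ = [86173/47659 -85785/47659; -85785/47659 95939/47659]

step 0: x' = [513/110, -87/22], P' = [549/110 -107/22; -107/22 109/22]
step 1: x' = [44325/47659, -9621/47659], P' = [86173/47659 -85785/47659; -85785/47659 95939/47659]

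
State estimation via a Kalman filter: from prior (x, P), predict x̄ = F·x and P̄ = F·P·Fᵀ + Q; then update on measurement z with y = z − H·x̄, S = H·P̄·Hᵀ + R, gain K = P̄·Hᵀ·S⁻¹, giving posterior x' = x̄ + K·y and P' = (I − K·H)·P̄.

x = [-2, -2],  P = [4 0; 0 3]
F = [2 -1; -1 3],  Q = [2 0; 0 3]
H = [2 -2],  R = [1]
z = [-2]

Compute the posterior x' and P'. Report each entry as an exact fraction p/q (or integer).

x' = [-390/119, -16/7]
P' = [1721/357 33/7; 33/7 34/7]

x̄ = F·x = [-2, -4]
P̄ = F·P·Fᵀ + Q = [21 -17; -17 34]
y = z − H·x̄ = [-6]
S = H·P̄·Hᵀ + R = [357]
K = P̄·Hᵀ·S⁻¹ = [76/357; -2/7]
x' = x̄ + K·y = [-390/119, -16/7]
P' = (I − K·H)·P̄ = [1721/357 33/7; 33/7 34/7]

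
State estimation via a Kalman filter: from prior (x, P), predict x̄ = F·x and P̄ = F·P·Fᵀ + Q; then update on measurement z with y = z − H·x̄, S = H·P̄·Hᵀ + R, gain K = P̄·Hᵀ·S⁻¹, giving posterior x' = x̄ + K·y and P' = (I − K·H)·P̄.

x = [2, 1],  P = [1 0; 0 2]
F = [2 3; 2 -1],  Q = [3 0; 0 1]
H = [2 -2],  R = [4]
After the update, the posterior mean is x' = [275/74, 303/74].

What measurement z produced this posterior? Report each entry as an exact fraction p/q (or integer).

x̄ = F·x = [7, 3]
P̄ = F·P·Fᵀ + Q = [25 -2; -2 7]
S = H·P̄·Hᵀ + R = [148]
K = P̄·Hᵀ·S⁻¹ = [27/74; -9/74]
x' − x̄ = [-243/74, 81/74] = K·y
y = (KᵀK)⁻¹·Kᵀ·(x' − x̄) = [-9]
z = y + H·x̄ = [-9] + [8] = [-1]

z = [-1]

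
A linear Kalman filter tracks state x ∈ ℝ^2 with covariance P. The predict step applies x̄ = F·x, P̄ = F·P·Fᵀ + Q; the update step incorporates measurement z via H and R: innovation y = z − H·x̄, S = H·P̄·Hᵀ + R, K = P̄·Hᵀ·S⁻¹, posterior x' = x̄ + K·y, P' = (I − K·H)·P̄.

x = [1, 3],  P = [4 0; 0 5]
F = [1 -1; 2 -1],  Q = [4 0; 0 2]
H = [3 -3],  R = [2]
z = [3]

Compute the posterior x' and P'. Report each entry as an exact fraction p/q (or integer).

x̄ = F·x = [-2, -1]
P̄ = F·P·Fᵀ + Q = [13 13; 13 23]
y = z − H·x̄ = [6]
S = H·P̄·Hᵀ + R = [92]
K = P̄·Hᵀ·S⁻¹ = [0; -15/46]
x' = x̄ + K·y = [-2, -68/23]
P' = (I − K·H)·P̄ = [13 13; 13 304/23]

x' = [-2, -68/23]
P' = [13 13; 13 304/23]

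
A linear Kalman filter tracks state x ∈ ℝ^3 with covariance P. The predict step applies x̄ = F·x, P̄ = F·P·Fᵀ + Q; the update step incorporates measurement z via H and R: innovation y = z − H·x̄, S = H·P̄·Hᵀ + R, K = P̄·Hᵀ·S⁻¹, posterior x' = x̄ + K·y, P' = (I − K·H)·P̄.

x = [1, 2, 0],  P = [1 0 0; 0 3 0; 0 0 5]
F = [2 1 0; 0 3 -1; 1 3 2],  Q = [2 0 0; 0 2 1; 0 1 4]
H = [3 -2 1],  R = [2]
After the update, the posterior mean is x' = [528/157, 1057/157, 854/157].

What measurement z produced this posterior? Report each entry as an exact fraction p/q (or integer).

z = [2]

x̄ = F·x = [4, 6, 7]
P̄ = F·P·Fᵀ + Q = [9 9 11; 9 34 18; 11 18 52]
S = H·P̄·Hᵀ + R = [157]
K = P̄·Hᵀ·S⁻¹ = [20/157; -23/157; 49/157]
x' − x̄ = [-100/157, 115/157, -245/157] = K·y
y = (KᵀK)⁻¹·Kᵀ·(x' − x̄) = [-5]
z = y + H·x̄ = [-5] + [7] = [2]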